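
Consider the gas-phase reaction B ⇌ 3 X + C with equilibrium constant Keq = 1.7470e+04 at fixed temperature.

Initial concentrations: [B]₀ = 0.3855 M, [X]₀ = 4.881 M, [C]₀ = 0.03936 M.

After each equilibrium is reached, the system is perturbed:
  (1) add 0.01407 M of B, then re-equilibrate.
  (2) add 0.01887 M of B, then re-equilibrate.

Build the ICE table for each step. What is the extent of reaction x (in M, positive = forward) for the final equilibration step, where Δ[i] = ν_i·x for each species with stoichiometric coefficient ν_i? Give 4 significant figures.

Q₀ = 11.87 vs Keq = 1.7470e+04 ⇒ Q<K, forward
Step 1:
                    B           X           C
  I            0.3855       4.881     0.03936
  C           -0.3803       1.141      0.3803
  E          0.005245       6.022      0.4196
  solve Keq expr → x = 0.3803; check Q = 1.7470e+04
Then add 0.01407 M of B.
Step 2:
                    B           X           C
  I           0.01931       6.022      0.4196
  C          -0.01379     0.04136     0.01379
  E          0.005529       6.063      0.4334
  solve Keq expr → x = 0.01379; check Q = 1.7470e+04
Then add 0.01887 M of B.
Step 3:
                    B           X           C
  I            0.0244       6.063      0.4334
  C          -0.01847     0.05542     0.01847
  E          0.005925       6.119      0.4519
  solve Keq expr → x = 0.01847; check Q = 1.7470e+04

x = 0.01847 M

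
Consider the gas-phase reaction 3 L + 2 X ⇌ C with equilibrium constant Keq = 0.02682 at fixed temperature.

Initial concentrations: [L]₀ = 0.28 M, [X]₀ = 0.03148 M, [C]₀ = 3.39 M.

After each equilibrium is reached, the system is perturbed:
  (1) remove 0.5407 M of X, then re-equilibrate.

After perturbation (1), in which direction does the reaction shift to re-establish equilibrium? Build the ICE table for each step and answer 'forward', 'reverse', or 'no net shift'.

Q₀ = 1.5583e+05 vs Keq = 0.02682 ⇒ Q>K, reverse
Step 1:
                   L          X          C
  init          0.28    0.03148       3.39
  Δ            2.724      1.816     -0.908
  eq           3.004      1.848      2.482
  solve Keq expr → x = -0.908; check Q = 0.02682
Then remove 0.5407 M of X.
Step 2:
                   L          X          C
  init         3.004      1.307      2.482
  Δ           0.3422     0.2281    -0.1141
  eq           3.346      1.535      2.368
  solve Keq expr → x = -0.1141; check Q = 0.02682

Direction: reverse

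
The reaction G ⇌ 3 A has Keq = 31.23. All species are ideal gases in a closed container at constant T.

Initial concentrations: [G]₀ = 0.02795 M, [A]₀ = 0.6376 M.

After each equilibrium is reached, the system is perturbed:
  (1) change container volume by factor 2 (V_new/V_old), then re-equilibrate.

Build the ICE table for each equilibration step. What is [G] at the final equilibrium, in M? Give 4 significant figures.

[G]_eq = 0.001449 M

Q₀ = 9.274 vs Keq = 31.23 ⇒ Q<K, forward
Step 1:
                    G           A
  Initial     0.02795      0.6376
  Change     -0.01744     0.05231
  Equil       0.01051      0.6899
  solve Keq expr → x = 0.01744; check Q = 31.23
Then change container volume by factor 2 (V_new/V_old).
Step 2:
                    G           A
  Initial    0.005257       0.345
  Change    -0.003808     0.01142
  Equil      0.001449      0.3564
  solve Keq expr → x = 0.003808; check Q = 31.23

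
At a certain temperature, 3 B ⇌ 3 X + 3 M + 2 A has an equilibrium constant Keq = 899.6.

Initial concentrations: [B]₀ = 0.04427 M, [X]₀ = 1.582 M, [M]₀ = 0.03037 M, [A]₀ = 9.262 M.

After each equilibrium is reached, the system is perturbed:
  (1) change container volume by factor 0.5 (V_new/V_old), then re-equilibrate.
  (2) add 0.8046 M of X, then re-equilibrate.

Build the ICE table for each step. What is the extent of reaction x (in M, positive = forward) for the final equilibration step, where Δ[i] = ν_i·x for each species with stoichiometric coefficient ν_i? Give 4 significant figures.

x = -0.002269 M

Q₀ = 109.7 vs Keq = 899.6 ⇒ Q<K, forward
Step 1:
                    B           X           M           A
  I           0.04427       1.582     0.03037       9.262
  C           -0.0128      0.0128      0.0128    0.008532
  E           0.03147       1.595     0.04317       9.271
  solve Keq expr → x = 0.004266; check Q = 899.6
Then change container volume by factor 0.5 (V_new/V_old).
Step 2:
                    B           X           M           A
  I           0.06294        3.19     0.08634       18.54
  C           0.04086    -0.04086    -0.04086    -0.02724
  E            0.1038       3.149     0.04547       18.51
  solve Keq expr → x = -0.01362; check Q = 899.6
Then add 0.8046 M of X.
Step 3:
                    B           X           M           A
  I            0.1038       3.953     0.04547       18.51
  C          0.006807   -0.006807   -0.006807   -0.004538
  E            0.1106       3.947     0.03867       18.51
  solve Keq expr → x = -0.002269; check Q = 899.6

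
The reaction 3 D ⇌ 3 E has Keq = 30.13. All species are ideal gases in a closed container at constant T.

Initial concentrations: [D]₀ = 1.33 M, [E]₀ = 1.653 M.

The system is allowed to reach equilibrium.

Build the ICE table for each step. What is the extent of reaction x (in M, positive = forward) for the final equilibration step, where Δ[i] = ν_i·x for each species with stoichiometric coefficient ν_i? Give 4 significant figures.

x = 0.2015 M

Q₀ = 1.92 vs Keq = 30.13 ⇒ Q<K, forward
Step 1:
                  D         E
  I            1.33     1.653
  C         -0.6045    0.6045
  E          0.7255     2.258
  solve Keq expr → x = 0.2015; check Q = 30.13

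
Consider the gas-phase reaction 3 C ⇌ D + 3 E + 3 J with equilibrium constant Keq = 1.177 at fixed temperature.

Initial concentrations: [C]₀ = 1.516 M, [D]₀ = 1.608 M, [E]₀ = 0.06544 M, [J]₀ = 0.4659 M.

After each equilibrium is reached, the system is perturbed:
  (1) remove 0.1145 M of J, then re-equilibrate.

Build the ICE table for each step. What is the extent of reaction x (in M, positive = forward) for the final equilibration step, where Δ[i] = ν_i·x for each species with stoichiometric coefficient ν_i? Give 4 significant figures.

Q₀ = 1.3080e-05 vs Keq = 1.177 ⇒ Q<K, forward
Step 1:
                    C           D           E           J
  Initial       1.516       1.608     0.06544      0.4659
  Change      -0.6316      0.2105      0.6316      0.6316
  Equil        0.8844       1.819       0.697       1.098
  solve Keq expr → x = 0.2105; check Q = 1.177
Then remove 0.1145 M of J.
Step 2:
                    C           D           E           J
  Initial      0.8844       1.819       0.697       0.983
  Change     -0.03046     0.01015     0.03046     0.03046
  Equil        0.8539       1.829      0.7275       1.013
  solve Keq expr → x = 0.01015; check Q = 1.177

x = 0.01015 M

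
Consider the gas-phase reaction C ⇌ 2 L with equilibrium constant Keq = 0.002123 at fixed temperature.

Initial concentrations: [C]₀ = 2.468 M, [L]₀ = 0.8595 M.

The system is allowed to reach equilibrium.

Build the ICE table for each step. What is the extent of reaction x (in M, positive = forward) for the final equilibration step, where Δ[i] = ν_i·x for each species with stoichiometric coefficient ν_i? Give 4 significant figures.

x = -0.3908 M

Q₀ = 0.2993 vs Keq = 0.002123 ⇒ Q>K, reverse
Step 1:
                  C         L
  Initial     2.468    0.8595
  Change     0.3908   -0.7816
  Equil       2.859   0.07791
  solve Keq expr → x = -0.3908; check Q = 0.002123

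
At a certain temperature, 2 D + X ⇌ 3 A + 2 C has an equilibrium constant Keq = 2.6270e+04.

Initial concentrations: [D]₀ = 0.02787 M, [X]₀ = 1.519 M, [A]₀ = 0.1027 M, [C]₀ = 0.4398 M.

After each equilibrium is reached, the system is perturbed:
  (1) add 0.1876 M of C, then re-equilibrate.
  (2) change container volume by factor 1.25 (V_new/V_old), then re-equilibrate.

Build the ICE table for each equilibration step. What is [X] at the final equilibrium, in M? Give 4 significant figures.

[X]_eq = 1.204 M

Q₀ = 0.1776 vs Keq = 2.6270e+04 ⇒ Q<K, forward
Step 1:
                  D         X         A         C
  init      0.02787     1.519    0.1027    0.4398
  Δ        -0.02774  -0.01387   0.04161   0.02774
  eq      1.2890e-04     1.505    0.1443    0.4675
  solve Keq expr → x = 0.01387; check Q = 2.6270e+04
Then add 0.1876 M of C.
Step 2:
                  D         X         A         C
  init    1.2890e-04     1.505    0.1443    0.6551
  Δ       5.1560e-05 2.5780e-05 -7.7340e-05 -5.1560e-05
  eq      1.8046e-04     1.505    0.1442    0.6551
  solve Keq expr → x = -2.5780e-05; check Q = 2.6270e+04
Then change container volume by factor 1.25 (V_new/V_old).
Step 3:
                  D         X         A         C
  init    1.4437e-04     1.204    0.1154    0.5241
  Δ       -2.8802e-05 -1.4401e-05 4.3203e-05 2.8802e-05
  eq      1.1557e-04     1.204    0.1154    0.5241
  solve Keq expr → x = 1.4401e-05; check Q = 2.6270e+04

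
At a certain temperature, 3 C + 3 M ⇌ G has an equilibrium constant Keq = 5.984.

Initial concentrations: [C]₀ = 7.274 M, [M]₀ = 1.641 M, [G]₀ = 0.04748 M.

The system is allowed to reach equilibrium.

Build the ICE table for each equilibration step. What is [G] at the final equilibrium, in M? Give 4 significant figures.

[G]_eq = 0.5679 M

Q₀ = 2.7917e-05 vs Keq = 5.984 ⇒ Q<K, forward
Step 1:
                   C          M          G
  init         7.274      1.641    0.04748
  Δ           -1.561     -1.561     0.5204
  eq           5.713    0.07984     0.5679
  solve Keq expr → x = 0.5204; check Q = 5.984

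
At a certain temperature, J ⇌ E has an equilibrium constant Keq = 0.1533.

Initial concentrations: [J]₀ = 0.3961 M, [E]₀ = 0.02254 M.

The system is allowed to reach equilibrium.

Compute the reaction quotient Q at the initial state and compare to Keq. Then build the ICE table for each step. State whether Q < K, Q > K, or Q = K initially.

Q₀ = 0.0569 vs Keq = 0.1533 ⇒ Q<K, forward
Step 1:
                  J         E
  I          0.3961   0.02254
  C        -0.03311   0.03311
  E           0.363   0.05565
  solve Keq expr → x = 0.03311; check Q = 0.1533

Q₀ = 0.0569; Q < K (proceeds forward)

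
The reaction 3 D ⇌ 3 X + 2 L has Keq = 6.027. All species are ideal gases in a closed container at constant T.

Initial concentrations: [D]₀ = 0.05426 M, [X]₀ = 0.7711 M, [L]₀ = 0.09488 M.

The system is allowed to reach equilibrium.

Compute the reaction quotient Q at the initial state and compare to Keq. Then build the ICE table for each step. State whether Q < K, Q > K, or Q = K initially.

Q₀ = 25.84; Q > K (proceeds reverse)

Q₀ = 25.84 vs Keq = 6.027 ⇒ Q>K, reverse
Step 1:
                   D          X          L
  init       0.05426     0.7711    0.09488
  Δ           0.0222    -0.0222    -0.0148
  eq         0.07646     0.7489    0.08008
  solve Keq expr → x = -0.007399; check Q = 6.027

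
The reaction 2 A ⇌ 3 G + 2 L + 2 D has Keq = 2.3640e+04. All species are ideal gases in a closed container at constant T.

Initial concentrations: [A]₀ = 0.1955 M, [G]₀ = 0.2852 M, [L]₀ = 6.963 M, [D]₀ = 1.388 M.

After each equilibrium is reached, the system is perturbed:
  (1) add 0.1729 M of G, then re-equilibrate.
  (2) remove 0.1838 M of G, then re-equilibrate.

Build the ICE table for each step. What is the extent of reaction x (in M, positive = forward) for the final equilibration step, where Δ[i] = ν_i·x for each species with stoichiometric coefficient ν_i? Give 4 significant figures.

Q₀ = 56.69 vs Keq = 2.3640e+04 ⇒ Q<K, forward
Step 1:
                   A          G          L          D
  init        0.1955     0.2852      6.963      1.388
  Δ          -0.1672     0.2508     0.1672     0.1672
  eq          0.0283      0.536       7.13      1.555
  solve Keq expr → x = 0.0836; check Q = 2.3640e+04
Then add 0.1729 M of G.
Step 2:
                   A          G          L          D
  init        0.0283     0.7089       7.13      1.555
  Δ          0.01262   -0.01894   -0.01262   -0.01262
  eq         0.04093       0.69      7.118      1.543
  solve Keq expr → x = -0.006312; check Q = 2.3640e+04
Then remove 0.1838 M of G.
Step 3:
                   A          G          L          D
  init       0.04093     0.5062      7.118      1.543
  Δ         -0.01338    0.02007    0.01338    0.01338
  eq         0.02755     0.5262      7.131      1.556
  solve Keq expr → x = 0.006689; check Q = 2.3640e+04

x = 0.006689 M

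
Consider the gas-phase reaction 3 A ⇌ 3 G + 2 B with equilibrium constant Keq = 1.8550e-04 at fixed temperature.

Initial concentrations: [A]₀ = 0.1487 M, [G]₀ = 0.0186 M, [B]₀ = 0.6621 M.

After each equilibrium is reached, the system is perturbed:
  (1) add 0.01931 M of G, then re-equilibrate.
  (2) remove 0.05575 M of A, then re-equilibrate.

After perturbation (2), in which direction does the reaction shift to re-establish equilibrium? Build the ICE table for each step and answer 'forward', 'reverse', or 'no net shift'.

Q₀ = 8.5793e-04 vs Keq = 1.8550e-04 ⇒ Q>K, reverse
Step 1:
                    A           G           B
  Initial      0.1487      0.0186      0.6621
  Change     0.006867   -0.006867   -0.004578
  Equil        0.1556     0.01173      0.6575
  solve Keq expr → x = -0.002289; check Q = 1.8550e-04
Then add 0.01931 M of G.
Step 2:
                    A           G           B
  Initial      0.1556     0.03104      0.6575
  Change      0.01781    -0.01781    -0.01187
  Equil        0.1734     0.01324      0.6457
  solve Keq expr → x = -0.005936; check Q = 1.8550e-04
Then remove 0.05575 M of A.
Step 3:
                    A           G           B
  Initial      0.1176     0.01324      0.6457
  Change     0.003931   -0.003931   -0.002621
  Equil        0.1216    0.009305       0.643
  solve Keq expr → x = -0.00131; check Q = 1.8550e-04

Direction: reverse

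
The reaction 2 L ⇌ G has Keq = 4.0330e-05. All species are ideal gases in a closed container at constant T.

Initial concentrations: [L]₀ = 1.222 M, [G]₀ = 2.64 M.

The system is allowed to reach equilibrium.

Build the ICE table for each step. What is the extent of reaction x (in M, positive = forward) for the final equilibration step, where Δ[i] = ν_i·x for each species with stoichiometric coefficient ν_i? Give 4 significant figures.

x = -2.638 M

Q₀ = 1.768 vs Keq = 4.0330e-05 ⇒ Q>K, reverse
Step 1:
                  L         G
  I           1.222      2.64
  C           5.277    -2.638
  E           6.499  0.001703
  solve Keq expr → x = -2.638; check Q = 4.0330e-05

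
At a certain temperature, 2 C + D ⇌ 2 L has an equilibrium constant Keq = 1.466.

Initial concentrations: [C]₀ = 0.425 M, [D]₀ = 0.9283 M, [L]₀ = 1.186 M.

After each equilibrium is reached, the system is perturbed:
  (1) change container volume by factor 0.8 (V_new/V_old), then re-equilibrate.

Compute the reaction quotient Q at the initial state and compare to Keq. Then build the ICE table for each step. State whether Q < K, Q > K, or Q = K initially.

Q₀ = 8.389; Q > K (proceeds reverse)

Q₀ = 8.389 vs Keq = 1.466 ⇒ Q>K, reverse
Step 1:
                   C          D          L
  I            0.425     0.9283      1.186
  C           0.2896     0.1448    -0.2896
  E           0.7146      1.073     0.8964
  solve Keq expr → x = -0.1448; check Q = 1.466
Then change container volume by factor 0.8 (V_new/V_old).
Step 2:
                   C          D          L
  I           0.8933      1.341       1.12
  C         -0.05041    -0.0252    0.05041
  E           0.8429      1.316      1.171
  solve Keq expr → x = 0.0252; check Q = 1.466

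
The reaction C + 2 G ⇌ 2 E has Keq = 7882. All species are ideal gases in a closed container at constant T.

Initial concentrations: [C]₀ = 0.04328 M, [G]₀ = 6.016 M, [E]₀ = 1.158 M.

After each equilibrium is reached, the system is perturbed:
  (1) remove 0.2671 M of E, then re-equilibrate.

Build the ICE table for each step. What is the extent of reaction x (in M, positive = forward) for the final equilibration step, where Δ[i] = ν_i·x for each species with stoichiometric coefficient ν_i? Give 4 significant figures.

x = 2.1416e-06 M

Q₀ = 0.8561 vs Keq = 7882 ⇒ Q<K, forward
Step 1:
                    C           G           E
  init        0.04328       6.016       1.158
  Δ          -0.04327    -0.08655     0.08655
  eq       5.5893e-06       5.929       1.245
  solve Keq expr → x = 0.04327; check Q = 7882
Then remove 0.2671 M of E.
Step 2:
                    C           G           E
  init     5.5893e-06       5.929      0.9774
  Δ       -2.1416e-06 -4.2833e-06  4.2833e-06
  eq       3.4477e-06       5.929      0.9775
  solve Keq expr → x = 2.1416e-06; check Q = 7882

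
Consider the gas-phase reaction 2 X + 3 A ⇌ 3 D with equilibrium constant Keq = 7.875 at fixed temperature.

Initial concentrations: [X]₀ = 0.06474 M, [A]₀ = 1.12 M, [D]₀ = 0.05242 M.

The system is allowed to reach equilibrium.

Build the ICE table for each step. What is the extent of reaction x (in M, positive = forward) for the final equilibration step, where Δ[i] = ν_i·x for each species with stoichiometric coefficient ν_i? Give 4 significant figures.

x = 0.02483 M

Q₀ = 0.02446 vs Keq = 7.875 ⇒ Q<K, forward
Step 1:
                   X          A          D
  I          0.06474       1.12    0.05242
  C         -0.04967    -0.0745     0.0745
  E          0.01507      1.045     0.1269
  solve Keq expr → x = 0.02483; check Q = 7.875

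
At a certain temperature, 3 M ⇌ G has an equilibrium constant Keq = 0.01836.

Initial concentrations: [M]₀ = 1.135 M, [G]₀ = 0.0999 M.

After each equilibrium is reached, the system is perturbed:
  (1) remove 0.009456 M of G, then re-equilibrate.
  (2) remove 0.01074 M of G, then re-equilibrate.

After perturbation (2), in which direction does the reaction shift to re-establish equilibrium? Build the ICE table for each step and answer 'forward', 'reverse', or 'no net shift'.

Direction: forward

Q₀ = 0.06832 vs Keq = 0.01836 ⇒ Q>K, reverse
Step 1:
                    M           G
  init          1.135      0.0999
  Δ            0.1757    -0.05856
  eq            1.311     0.04134
  solve Keq expr → x = -0.05856; check Q = 0.01836
Then remove 0.009456 M of G.
Step 2:
                    M           G
  init          1.311     0.03188
  Δ          -0.02218    0.007393
  eq            1.289     0.03928
  solve Keq expr → x = 0.007393; check Q = 0.01836
Then remove 0.01074 M of G.
Step 3:
                    M           G
  init          1.289     0.02854
  Δ          -0.02539    0.008464
  eq            1.263       0.037
  solve Keq expr → x = 0.008464; check Q = 0.01836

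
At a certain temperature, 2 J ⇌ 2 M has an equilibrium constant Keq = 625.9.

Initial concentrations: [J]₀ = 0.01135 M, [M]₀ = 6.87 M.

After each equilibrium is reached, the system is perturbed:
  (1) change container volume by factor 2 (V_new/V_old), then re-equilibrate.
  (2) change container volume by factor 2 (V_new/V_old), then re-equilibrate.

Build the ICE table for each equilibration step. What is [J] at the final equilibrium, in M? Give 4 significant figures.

[J]_eq = 0.06612 M

Q₀ = 3.6637e+05 vs Keq = 625.9 ⇒ Q>K, reverse
Step 1:
                  J         M
  init      0.01135      6.87
  Δ          0.2531   -0.2531
  eq         0.2645     6.617
  solve Keq expr → x = -0.1266; check Q = 625.9
Then change container volume by factor 2 (V_new/V_old).
Step 2:
                  J         M
  init       0.1322     3.308
  Δ               0         0
  eq         0.1322     3.308
  solve Keq expr → x = 0; check Q = 625.9
Then change container volume by factor 2 (V_new/V_old).
Step 3:
                  J         M
  init      0.06612     1.654
  Δ               0         0
  eq        0.06612     1.654
  solve Keq expr → x = 0; check Q = 625.9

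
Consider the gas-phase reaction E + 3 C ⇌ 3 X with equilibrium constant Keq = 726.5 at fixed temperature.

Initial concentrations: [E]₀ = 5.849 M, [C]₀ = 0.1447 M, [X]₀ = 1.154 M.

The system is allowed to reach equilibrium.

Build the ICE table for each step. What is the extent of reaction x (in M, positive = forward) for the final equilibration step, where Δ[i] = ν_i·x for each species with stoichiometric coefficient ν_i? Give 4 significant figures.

x = 0.02303 M

Q₀ = 86.72 vs Keq = 726.5 ⇒ Q<K, forward
Step 1:
                    E           C           X
  Initial       5.849      0.1447       1.154
  Change     -0.02303    -0.06909     0.06909
  Equil         5.826     0.07561       1.223
  solve Keq expr → x = 0.02303; check Q = 726.5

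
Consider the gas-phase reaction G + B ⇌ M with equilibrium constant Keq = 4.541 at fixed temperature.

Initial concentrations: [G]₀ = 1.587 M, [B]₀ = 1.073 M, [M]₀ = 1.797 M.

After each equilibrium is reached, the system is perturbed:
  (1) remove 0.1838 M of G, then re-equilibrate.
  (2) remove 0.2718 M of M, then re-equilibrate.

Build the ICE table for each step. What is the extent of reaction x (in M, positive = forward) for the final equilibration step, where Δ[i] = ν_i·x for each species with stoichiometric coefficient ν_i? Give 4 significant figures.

Q₀ = 1.055 vs Keq = 4.541 ⇒ Q<K, forward
Step 1:
                  G         B         M
  Initial     1.587     1.073     1.797
  Change    -0.5644   -0.5644    0.5644
  Equil       1.023    0.5086     2.361
  solve Keq expr → x = 0.5644; check Q = 4.541
Then remove 0.1838 M of G.
Step 2:
                  G         B         M
  Initial    0.8388    0.5086     2.361
  Change    0.05752   0.05752  -0.05752
  Equil      0.8963    0.5661     2.304
  solve Keq expr → x = -0.05752; check Q = 4.541
Then remove 0.2718 M of M.
Step 3:
                  G         B         M
  Initial    0.8963    0.5661     2.032
  Change   -0.03636  -0.03636   0.03636
  Equil      0.8599    0.5297     2.068
  solve Keq expr → x = 0.03636; check Q = 4.541

x = 0.03636 M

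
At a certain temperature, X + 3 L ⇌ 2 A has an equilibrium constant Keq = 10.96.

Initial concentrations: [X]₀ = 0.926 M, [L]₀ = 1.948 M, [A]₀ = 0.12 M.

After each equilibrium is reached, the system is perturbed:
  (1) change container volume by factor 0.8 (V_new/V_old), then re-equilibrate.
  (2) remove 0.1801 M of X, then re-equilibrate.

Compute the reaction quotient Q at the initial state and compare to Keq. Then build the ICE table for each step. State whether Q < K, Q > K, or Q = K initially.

Q₀ = 0.002104 vs Keq = 10.96 ⇒ Q<K, forward
Step 1:
                    X           L           A
  I             0.926       1.948        0.12
  C           -0.4533       -1.36      0.9066
  E            0.4727      0.5881       1.027
  solve Keq expr → x = 0.4533; check Q = 10.96
Then change container volume by factor 0.8 (V_new/V_old).
Step 2:
                    X           L           A
  I            0.5909      0.7351       1.283
  C          -0.02521    -0.07562     0.05041
  E            0.5657      0.6595       1.334
  solve Keq expr → x = 0.02521; check Q = 10.96
Then remove 0.1801 M of X.
Step 3:
                    X           L           A
  I            0.3856      0.6595       1.334
  C           0.02059     0.06176    -0.04117
  E            0.4062      0.7213       1.292
  solve Keq expr → x = -0.02059; check Q = 10.96

Q₀ = 0.002104; Q < K (proceeds forward)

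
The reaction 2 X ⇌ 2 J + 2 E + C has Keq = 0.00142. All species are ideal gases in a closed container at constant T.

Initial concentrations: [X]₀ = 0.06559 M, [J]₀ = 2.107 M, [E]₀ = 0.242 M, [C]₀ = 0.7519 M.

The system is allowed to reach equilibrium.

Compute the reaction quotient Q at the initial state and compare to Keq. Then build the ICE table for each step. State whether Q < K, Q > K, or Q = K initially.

Q₀ = 45.44; Q > K (proceeds reverse)

Q₀ = 45.44 vs Keq = 0.00142 ⇒ Q>K, reverse
Step 1:
                    X           J           E           C
  Initial     0.06559       2.107       0.242      0.7519
  Change       0.2344     -0.2344     -0.2344     -0.1172
  Equil           0.3       1.873    0.007578      0.6347
  solve Keq expr → x = -0.1172; check Q = 0.00142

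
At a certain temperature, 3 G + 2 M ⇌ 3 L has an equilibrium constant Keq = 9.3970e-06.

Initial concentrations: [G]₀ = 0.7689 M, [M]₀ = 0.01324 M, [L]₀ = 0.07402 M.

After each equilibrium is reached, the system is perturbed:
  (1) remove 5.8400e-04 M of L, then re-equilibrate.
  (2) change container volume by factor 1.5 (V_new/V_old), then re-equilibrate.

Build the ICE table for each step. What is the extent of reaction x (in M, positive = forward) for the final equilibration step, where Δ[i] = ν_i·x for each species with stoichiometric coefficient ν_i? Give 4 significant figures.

x = -1.4102e-04 M

Q₀ = 5.089 vs Keq = 9.3970e-06 ⇒ Q>K, reverse
Step 1:
                  G         M         L
  I          0.7689   0.01324   0.07402
  C         0.07128   0.04752  -0.07128
  E          0.8402   0.06076   0.00274
  solve Keq expr → x = -0.02376; check Q = 9.3970e-06
Then remove 5.8400e-04 M of L.
Step 2:
                  G         M         L
  I          0.8402   0.06076  0.002156
  C       -5.7070e-04 -3.8046e-04 5.7070e-04
  E          0.8396   0.06038  0.002727
  solve Keq expr → x = 1.9023e-04; check Q = 9.3970e-06
Then change container volume by factor 1.5 (V_new/V_old).
Step 3:
                  G         M         L
  I          0.5597   0.04025  0.001818
  C       4.2306e-04 2.8204e-04 -4.2306e-04
  E          0.5602   0.04053  0.001395
  solve Keq expr → x = -1.4102e-04; check Q = 9.3970e-06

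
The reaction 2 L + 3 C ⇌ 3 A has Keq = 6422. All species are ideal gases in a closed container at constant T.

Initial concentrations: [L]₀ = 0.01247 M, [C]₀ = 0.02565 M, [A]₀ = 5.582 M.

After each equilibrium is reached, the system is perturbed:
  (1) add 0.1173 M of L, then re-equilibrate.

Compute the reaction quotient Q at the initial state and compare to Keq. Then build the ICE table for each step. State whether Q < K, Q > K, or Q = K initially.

Q₀ = 6.6279e+10; Q > K (proceeds reverse)

Q₀ = 6.6279e+10 vs Keq = 6422 ⇒ Q>K, reverse
Step 1:
                    L           C           A
  init        0.01247     0.02565       5.582
  Δ            0.3442      0.5163     -0.5163
  eq           0.3566      0.5419       5.066
  solve Keq expr → x = -0.1721; check Q = 6422
Then add 0.1173 M of L.
Step 2:
                    L           C           A
  init         0.4739      0.5419       5.066
  Δ          -0.04034    -0.06051     0.06051
  eq           0.4336      0.4814       5.126
  solve Keq expr → x = 0.02017; check Q = 6422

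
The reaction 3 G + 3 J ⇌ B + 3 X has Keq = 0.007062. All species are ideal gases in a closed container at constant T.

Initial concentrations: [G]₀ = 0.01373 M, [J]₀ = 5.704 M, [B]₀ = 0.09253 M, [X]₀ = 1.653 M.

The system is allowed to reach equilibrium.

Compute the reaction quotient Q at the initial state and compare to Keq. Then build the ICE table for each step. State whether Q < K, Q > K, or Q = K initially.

Q₀ = 870.1; Q > K (proceeds reverse)

Q₀ = 870.1 vs Keq = 0.007062 ⇒ Q>K, reverse
Step 1:
                    G           J           B           X
  I           0.01373       5.704     0.09253       1.653
  C            0.2485      0.2485    -0.08284     -0.2485
  E            0.2622       5.953    0.009695       1.404
  solve Keq expr → x = -0.08284; check Q = 0.007062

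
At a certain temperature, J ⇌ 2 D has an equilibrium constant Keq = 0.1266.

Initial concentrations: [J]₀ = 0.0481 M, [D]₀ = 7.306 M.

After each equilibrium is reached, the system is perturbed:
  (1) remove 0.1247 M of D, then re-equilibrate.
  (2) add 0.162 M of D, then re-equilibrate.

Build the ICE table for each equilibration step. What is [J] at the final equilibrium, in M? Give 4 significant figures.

Q₀ = 1110 vs Keq = 0.1266 ⇒ Q>K, reverse
Step 1:
                  J         D
  init       0.0481     7.306
  Δ           3.326    -6.652
  eq          3.374    0.6536
  solve Keq expr → x = -3.326; check Q = 0.1266
Then remove 0.1247 M of D.
Step 2:
                  J         D
  init        3.374    0.5289
  Δ        -0.05946    0.1189
  eq          3.315    0.6478
  solve Keq expr → x = 0.05946; check Q = 0.1266
Then add 0.162 M of D.
Step 3:
                  J         D
  init        3.315    0.8098
  Δ         0.07725   -0.1545
  eq          3.392    0.6553
  solve Keq expr → x = -0.07725; check Q = 0.1266

[J]_eq = 3.392 M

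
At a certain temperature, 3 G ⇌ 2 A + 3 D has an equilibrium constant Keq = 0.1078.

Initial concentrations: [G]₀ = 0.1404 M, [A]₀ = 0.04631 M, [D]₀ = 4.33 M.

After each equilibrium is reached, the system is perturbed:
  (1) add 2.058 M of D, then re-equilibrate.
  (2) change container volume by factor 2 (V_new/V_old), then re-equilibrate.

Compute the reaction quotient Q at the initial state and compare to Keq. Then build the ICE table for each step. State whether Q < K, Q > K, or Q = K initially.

Q₀ = 62.91 vs Keq = 0.1078 ⇒ Q>K, reverse
Step 1:
                   G          A          D
  init        0.1404    0.04631       4.33
  Δ          0.06429   -0.04286   -0.06429
  eq          0.2047   0.003451      4.266
  solve Keq expr → x = -0.02143; check Q = 0.1078
Then add 2.058 M of D.
Step 2:
                   G          A          D
  init        0.2047   0.003451      6.324
  Δ         0.002259  -0.001506  -0.002259
  eq          0.2069   0.001945      6.321
  solve Keq expr → x = -7.5317e-04; check Q = 0.1078
Then change container volume by factor 2 (V_new/V_old).
Step 3:
                   G          A          D
  init        0.1035 9.7240e-04      3.161
  Δ        -0.001398 9.3186e-04   0.001398
  eq          0.1021   0.001904      3.162
  solve Keq expr → x = 4.6593e-04; check Q = 0.1078

Q₀ = 62.91; Q > K (proceeds reverse)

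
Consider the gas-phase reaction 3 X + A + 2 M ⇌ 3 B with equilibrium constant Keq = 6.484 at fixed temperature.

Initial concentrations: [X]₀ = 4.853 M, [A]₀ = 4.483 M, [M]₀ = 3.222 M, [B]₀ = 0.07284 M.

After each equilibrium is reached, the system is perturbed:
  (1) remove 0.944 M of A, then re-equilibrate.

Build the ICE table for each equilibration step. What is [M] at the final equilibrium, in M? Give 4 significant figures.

Q₀ = 7.2654e-08 vs Keq = 6.484 ⇒ Q<K, forward
Step 1:
                  X         A         M         B
  init        4.853     4.483     3.222   0.07284
  Δ          -3.483    -1.161    -2.322     3.483
  eq           1.37     3.322    0.9003     3.555
  solve Keq expr → x = 1.161; check Q = 6.484
Then remove 0.944 M of A.
Step 2:
                  X         A         M         B
  init         1.37     2.378    0.9003     3.555
  Δ          0.0732    0.0244    0.0488   -0.0732
  eq          1.444     2.403    0.9491     3.482
  solve Keq expr → x = -0.0244; check Q = 6.484

[M]_eq = 0.9491 M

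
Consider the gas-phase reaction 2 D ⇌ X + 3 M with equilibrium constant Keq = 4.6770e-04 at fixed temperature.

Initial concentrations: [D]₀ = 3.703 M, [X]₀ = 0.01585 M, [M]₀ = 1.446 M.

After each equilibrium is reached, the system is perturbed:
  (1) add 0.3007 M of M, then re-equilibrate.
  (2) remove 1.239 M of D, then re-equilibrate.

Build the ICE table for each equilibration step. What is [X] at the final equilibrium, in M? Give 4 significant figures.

Q₀ = 0.003495 vs Keq = 4.6770e-04 ⇒ Q>K, reverse
Step 1:
                  D         X         M
  Initial     3.703   0.01585     1.446
  Change    0.02701  -0.01351  -0.04052
  Equil        3.73  0.002344     1.405
  solve Keq expr → x = -0.01351; check Q = 4.6770e-04
Then add 0.3007 M of M.
Step 2:
                  D         X         M
  Initial      3.73  0.002344     1.706
  Change    0.00205 -0.001025 -0.003075
  Equil       3.732  0.001319     1.703
  solve Keq expr → x = -0.001025; check Q = 4.6770e-04
Then remove 1.239 M of D.
Step 3:
                  D         X         M
  Initial     2.493  0.001319     1.703
  Change   0.001455 -7.2728e-04 -0.002182
  Equil       2.495 5.9141e-04     1.701
  solve Keq expr → x = -7.2728e-04; check Q = 4.6770e-04

[X]_eq = 5.9141e-04 M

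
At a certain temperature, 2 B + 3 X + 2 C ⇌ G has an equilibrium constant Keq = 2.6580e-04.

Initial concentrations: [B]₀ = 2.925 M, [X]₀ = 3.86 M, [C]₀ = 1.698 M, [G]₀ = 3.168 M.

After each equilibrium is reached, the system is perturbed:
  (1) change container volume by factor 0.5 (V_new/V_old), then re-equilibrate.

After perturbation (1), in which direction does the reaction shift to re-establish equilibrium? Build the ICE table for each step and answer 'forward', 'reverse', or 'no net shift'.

Direction: forward

Q₀ = 0.002233 vs Keq = 2.6580e-04 ⇒ Q>K, reverse
Step 1:
                  B         X         C         G
  I           2.925      3.86     1.698     3.168
  C          0.7693     1.154    0.7693   -0.3846
  E           3.694     5.014     2.467     2.783
  solve Keq expr → x = -0.3846; check Q = 2.6580e-04
Then change container volume by factor 0.5 (V_new/V_old).
Step 2:
                  B         X         C         G
  I           7.389     10.03     4.935     5.567
  C          -2.651    -3.977    -2.651     1.326
  E           4.737     6.051     2.283     6.892
  solve Keq expr → x = 1.326; check Q = 2.6580e-04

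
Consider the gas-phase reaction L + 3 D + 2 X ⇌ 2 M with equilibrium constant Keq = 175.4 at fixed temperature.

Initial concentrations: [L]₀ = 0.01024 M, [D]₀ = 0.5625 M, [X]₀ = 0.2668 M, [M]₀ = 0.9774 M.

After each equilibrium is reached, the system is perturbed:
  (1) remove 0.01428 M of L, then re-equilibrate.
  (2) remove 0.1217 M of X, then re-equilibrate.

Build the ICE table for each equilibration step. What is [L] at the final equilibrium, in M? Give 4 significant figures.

Q₀ = 7364 vs Keq = 175.4 ⇒ Q>K, reverse
Step 1:
                  L         D         X         M
  Initial   0.01024    0.5625    0.2668    0.9774
  Change    0.05937    0.1781    0.1187   -0.1187
  Equil     0.06961    0.7406    0.3855    0.8587
  solve Keq expr → x = -0.05937; check Q = 175.4
Then remove 0.01428 M of L.
Step 2:
                  L         D         X         M
  Initial   0.05533    0.7406    0.3855    0.8587
  Change   0.005191   0.01557   0.01038  -0.01038
  Equil     0.06052    0.7562    0.3959    0.8483
  solve Keq expr → x = -0.005191; check Q = 175.4
Then remove 0.1217 M of X.
Step 3:
                  L         D         X         M
  Initial   0.06052    0.7562    0.2742    0.8483
  Change    0.01642   0.04926   0.03284  -0.03284
  Equil     0.07694    0.8054    0.3071    0.8154
  solve Keq expr → x = -0.01642; check Q = 175.4

[L]_eq = 0.07694 M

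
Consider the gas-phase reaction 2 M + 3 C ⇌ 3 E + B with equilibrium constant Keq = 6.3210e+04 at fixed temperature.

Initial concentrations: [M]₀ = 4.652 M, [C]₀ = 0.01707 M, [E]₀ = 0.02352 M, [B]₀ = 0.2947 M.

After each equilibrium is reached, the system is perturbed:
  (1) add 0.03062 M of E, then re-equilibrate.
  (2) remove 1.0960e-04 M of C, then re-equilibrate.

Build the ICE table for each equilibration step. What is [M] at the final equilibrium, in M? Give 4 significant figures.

Q₀ = 0.03562 vs Keq = 6.3210e+04 ⇒ Q<K, forward
Step 1:
                    M           C           E           B
  Initial       4.652     0.01707     0.02352      0.2947
  Change     -0.01122    -0.01683     0.01683    0.005609
  Equil         4.641  2.4378e-04     0.04035      0.3003
  solve Keq expr → x = 0.005609; check Q = 6.3210e+04
Then add 0.03062 M of E.
Step 2:
                    M           C           E           B
  Initial       4.641  2.4378e-04     0.07097      0.3003
  Change   1.2258e-04  1.8387e-04 -1.8387e-04 -6.1289e-05
  Equil         4.641  4.2765e-04     0.07078      0.3002
  solve Keq expr → x = -6.1289e-05; check Q = 6.3210e+04
Then remove 1.0960e-04 M of C.
Step 3:
                    M           C           E           B
  Initial       4.641  3.1805e-04     0.07078      0.3002
  Change   7.2614e-05  1.0892e-04 -1.0892e-04 -3.6307e-05
  Equil         4.641  4.2697e-04     0.07067      0.3002
  solve Keq expr → x = -3.6307e-05; check Q = 6.3210e+04

[M]_eq = 4.641 M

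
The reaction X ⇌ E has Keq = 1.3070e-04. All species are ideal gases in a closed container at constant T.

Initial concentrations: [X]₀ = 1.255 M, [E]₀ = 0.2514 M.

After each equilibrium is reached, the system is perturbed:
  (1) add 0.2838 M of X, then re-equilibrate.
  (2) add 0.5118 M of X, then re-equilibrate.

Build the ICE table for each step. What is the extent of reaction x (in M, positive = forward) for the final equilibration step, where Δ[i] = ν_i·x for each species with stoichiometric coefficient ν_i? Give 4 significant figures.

Q₀ = 0.2003 vs Keq = 1.3070e-04 ⇒ Q>K, reverse
Step 1:
                   X          E
  I            1.255     0.2514
  C           0.2512    -0.2512
  E            1.506 1.9686e-04
  solve Keq expr → x = -0.2512; check Q = 1.3070e-04
Then add 0.2838 M of X.
Step 2:
                   X          E
  I             1.79 1.9686e-04
  C       -3.7088e-05 3.7088e-05
  E             1.79 2.3395e-04
  solve Keq expr → x = 3.7088e-05; check Q = 1.3070e-04
Then add 0.5118 M of X.
Step 3:
                   X          E
  I            2.302 2.3395e-04
  C       -6.6884e-05 6.6884e-05
  E            2.302 3.0083e-04
  solve Keq expr → x = 6.6884e-05; check Q = 1.3070e-04

x = 6.6884e-05 M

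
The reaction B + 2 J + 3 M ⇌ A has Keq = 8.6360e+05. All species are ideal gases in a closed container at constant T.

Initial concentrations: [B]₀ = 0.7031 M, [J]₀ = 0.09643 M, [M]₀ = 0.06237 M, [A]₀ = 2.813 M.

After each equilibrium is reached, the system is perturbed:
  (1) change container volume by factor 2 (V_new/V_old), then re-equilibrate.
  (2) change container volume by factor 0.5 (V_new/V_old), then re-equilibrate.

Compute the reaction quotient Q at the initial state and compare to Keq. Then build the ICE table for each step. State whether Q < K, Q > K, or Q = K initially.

Q₀ = 1.7734e+06; Q > K (proceeds reverse)

Q₀ = 1.7734e+06 vs Keq = 8.6360e+05 ⇒ Q>K, reverse
Step 1:
                    B           J           M           A
  I            0.7031     0.09643     0.06237       2.813
  C          0.004156    0.008313     0.01247   -0.004156
  E            0.7073      0.1047     0.07484       2.809
  solve Keq expr → x = -0.004156; check Q = 8.6360e+05
Then change container volume by factor 2 (V_new/V_old).
Step 2:
                    B           J           M           A
  I            0.3536     0.05237     0.03742       1.404
  C           0.01587     0.03175     0.04762    -0.01587
  E            0.3695     0.08412     0.08504       1.389
  solve Keq expr → x = -0.01587; check Q = 8.6360e+05
Then change container volume by factor 0.5 (V_new/V_old).
Step 3:
                    B           J           M           A
  I             0.739      0.1682      0.1701       2.777
  C          -0.03175    -0.06349    -0.09524     0.03175
  E            0.7073      0.1047     0.07484       2.809
  solve Keq expr → x = 0.03175; check Q = 8.6360e+05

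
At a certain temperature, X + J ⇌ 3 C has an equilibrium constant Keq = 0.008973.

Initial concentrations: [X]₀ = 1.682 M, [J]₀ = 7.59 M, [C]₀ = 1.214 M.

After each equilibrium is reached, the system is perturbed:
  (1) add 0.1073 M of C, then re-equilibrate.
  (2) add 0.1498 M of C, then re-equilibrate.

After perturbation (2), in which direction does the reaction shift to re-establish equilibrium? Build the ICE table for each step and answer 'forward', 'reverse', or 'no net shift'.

Q₀ = 0.1401 vs Keq = 0.008973 ⇒ Q>K, reverse
Step 1:
                    X           J           C
  I             1.682        7.59       1.214
  C            0.2339      0.2339     -0.7016
  E             1.916       7.824      0.5124
  solve Keq expr → x = -0.2339; check Q = 0.008973
Then add 0.1073 M of C.
Step 2:
                    X           J           C
  I             1.916       7.824      0.6197
  C            0.0345      0.0345     -0.1035
  E              1.95       7.858      0.5162
  solve Keq expr → x = -0.0345; check Q = 0.008973
Then add 0.1498 M of C.
Step 3:
                    X           J           C
  I              1.95       7.858       0.666
  C           0.04817     0.04817     -0.1445
  E             1.999       7.907      0.5215
  solve Keq expr → x = -0.04817; check Q = 0.008973

Direction: reverse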